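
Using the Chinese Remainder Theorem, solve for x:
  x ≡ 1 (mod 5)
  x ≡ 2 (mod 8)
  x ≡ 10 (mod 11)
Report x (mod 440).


Moduli 5, 8, 11 are pairwise coprime; by CRT there is a unique solution modulo M = 5 · 8 · 11 = 440.
Solve pairwise, accumulating the modulus:
  Start with x ≡ 1 (mod 5).
  Combine with x ≡ 2 (mod 8): since gcd(5, 8) = 1, we get a unique residue mod 40.
    Write x = 1 + 5·t and substitute into x ≡ 2 (mod 8): 5·t ≡ 2 − 1 = 1 (mod 8).
    The inverse of 5 mod 8 is 5 (since 5·5 = 25 = 3·8 + 1), so t ≡ 5·1 = 5 ≡ 5 (mod 8).
    Then x = 1 + 5·5 = 26, valid modulo lcm(5, 8) = 40: x ≡ 26 (mod 40).
  Combine with x ≡ 10 (mod 11): since gcd(40, 11) = 1, we get a unique residue mod 440.
    Write x = 26 + 40·t and substitute into x ≡ 10 (mod 11): 40·t ≡ 10 − 26 = -16 (mod 11).
    Reduce coefficients mod 11: 7·t ≡ 6 (mod 11).
    The inverse of 7 mod 11 is 8 (since 7·8 = 56 = 5·11 + 1), so t ≡ 8·6 = 48 ≡ 4 (mod 11).
    Then x = 26 + 40·4 = 186, valid modulo lcm(40, 11) = 440: x ≡ 186 (mod 440).
Verify: 186 mod 5 = 1 ✓, 186 mod 8 = 2 ✓, 186 mod 11 = 10 ✓.

x ≡ 186 (mod 440).


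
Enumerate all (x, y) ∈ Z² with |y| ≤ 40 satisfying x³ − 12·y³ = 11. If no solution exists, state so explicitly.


The equation is x³ - 12y³ = 11. For fixed y, x³ = 12·y³ + 11, so a solution requires the RHS to be a perfect cube.
Strategy: iterate y from -40 to 40, compute RHS = 12·y³ + 11, and check whether it is a (positive or negative) perfect cube.
Check small values of y:
  y = 0: RHS = 11 is not a perfect cube.
  y = 1: RHS = 23 is not a perfect cube.
  y = -1: RHS = -1 = (-1)³ ⇒ x = -1 works.
  y = 2: RHS = 107 is not a perfect cube.
  y = -2: RHS = -85 is not a perfect cube.
  y = 3: RHS = 335 is not a perfect cube.
  y = -3: RHS = -313 is not a perfect cube.
Continuing the search up to |y| = 40 finds no further solutions beyond those listed.
Collected solutions: (-1, -1).

Solutions (with |y| ≤ 40): (-1, -1).


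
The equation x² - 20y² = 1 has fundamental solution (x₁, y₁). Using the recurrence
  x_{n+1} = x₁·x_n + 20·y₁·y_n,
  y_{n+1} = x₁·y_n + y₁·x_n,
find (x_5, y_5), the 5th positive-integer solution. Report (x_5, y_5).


Step 1: Find the fundamental solution (x₁, y₁) of x² - 20y² = 1.
  Expand √20 as a continued fraction. a₀ = ⌊√20⌋ = 4; iterate m_{k+1} = d_k·a_k − m_k, d_{k+1} = (20 − m_{k+1}²)/d_k, a_{k+1} = ⌊(a₀ + m_{k+1})/d_{k+1}⌋ (starting m₀ = 0, d₀ = 1), with convergents p_k = a_k·p_{k-1} + p_{k-2}, q_k = a_k·q_{k-1} + q_{k-2} (p₋₁ = 1, q₋₁ = 0):
  k = 0: a₀ = 4; p₀/q₀ = 4/1; p₀² − 20·q₀² = 16 − 20 = -4.
  k = 1: m = 4, d = 4, a = ⌊(4 + 4)/4⌋ = 2; p/q = (2·4 + 1)/(2·1 + 0) = 9/2; p² − 20·q² = 81 − 80 = 1.
  The first convergent with p² − 20·q² = 1 gives the fundamental solution (x₁, y₁) = (9, 2).
Step 2: Apply the recurrence (x_{n+1}, y_{n+1}) = (x₁x_n + 20y₁y_n, x₁y_n + y₁x_n) repeatedly.
  From (x_1, y_1) = (9, 2): x_2 = 9·9 + 20·2·2 = 161; y_2 = 9·2 + 2·9 = 36.
  From (x_2, y_2) = (161, 36): x_3 = 9·161 + 20·2·36 = 2889; y_3 = 9·36 + 2·161 = 646.
  From (x_3, y_3) = (2889, 646): x_4 = 9·2889 + 20·2·646 = 51841; y_4 = 9·646 + 2·2889 = 11592.
  From (x_4, y_4) = (51841, 11592): x_5 = 9·51841 + 20·2·11592 = 930249; y_5 = 9·11592 + 2·51841 = 208010.
Step 3: Verify x_5² - 20·y_5² = 865363202001 - 865363202000 = 1 (should be 1). ✓

(x_1, y_1) = (9, 2); (x_5, y_5) = (930249, 208010).


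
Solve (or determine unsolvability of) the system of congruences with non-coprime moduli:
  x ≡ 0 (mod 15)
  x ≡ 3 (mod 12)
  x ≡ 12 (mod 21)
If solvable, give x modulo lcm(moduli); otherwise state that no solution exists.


Moduli 15, 12, 21 are not pairwise coprime, so CRT works modulo lcm(m_i) when all pairwise compatibility conditions hold.
Pairwise compatibility: gcd(m_i, m_j) must divide a_i - a_j for every pair.
Merge one congruence at a time:
  Start: x ≡ 0 (mod 15).
  Combine with x ≡ 3 (mod 12): gcd(15, 12) = 3; 3 - 0 = 3, which IS divisible by 3, so compatible.
    Write x = 0 + 15·t and substitute into x ≡ 3 (mod 12): 15·t ≡ 3 − 0 = 3 (mod 12).
    Divide the congruence (and modulus) by g = 3: 5·t ≡ 1 (mod 4).
    Reduce coefficients mod 4: 1·t ≡ 1 (mod 4).
    So t ≡ 1 (mod 4).
    Then x = 0 + 15·1 = 15, valid modulo lcm(15, 12) = 60: x ≡ 15 (mod 60).
  Combine with x ≡ 12 (mod 21): gcd(60, 21) = 3; 12 - 15 = -3, which IS divisible by 3, so compatible.
    Write x = 15 + 60·t and substitute into x ≡ 12 (mod 21): 60·t ≡ 12 − 15 = -3 (mod 21).
    Divide the congruence (and modulus) by g = 3: 20·t ≡ -1 (mod 7).
    Reduce coefficients mod 7: 6·t ≡ 6 (mod 7).
    The inverse of 6 mod 7 is 6 (since 6·6 = 36 = 5·7 + 1), so t ≡ 6·6 = 36 ≡ 1 (mod 7).
    Then x = 15 + 60·1 = 75, valid modulo lcm(60, 21) = 420: x ≡ 75 (mod 420).
Verify: 75 mod 15 = 0, 75 mod 12 = 3, 75 mod 21 = 12.

x ≡ 75 (mod 420).


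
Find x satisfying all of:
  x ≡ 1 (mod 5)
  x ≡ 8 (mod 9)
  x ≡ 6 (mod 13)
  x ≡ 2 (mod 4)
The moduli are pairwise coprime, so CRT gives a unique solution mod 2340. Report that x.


Product of moduli M = 5 · 9 · 13 · 4 = 2340.
Merge one congruence at a time:
  Start: x ≡ 1 (mod 5).
  Combine with x ≡ 8 (mod 9); new modulus lcm = 45.
    Write x = 1 + 5·t and substitute into x ≡ 8 (mod 9): 5·t ≡ 8 − 1 = 7 (mod 9).
    The inverse of 5 mod 9 is 2 (since 5·2 = 10 = 1·9 + 1), so t ≡ 2·7 = 14 ≡ 5 (mod 9).
    Then x = 1 + 5·5 = 26, valid modulo lcm(5, 9) = 45: x ≡ 26 (mod 45).
  Combine with x ≡ 6 (mod 13); new modulus lcm = 585.
    Write x = 26 + 45·t and substitute into x ≡ 6 (mod 13): 45·t ≡ 6 − 26 = -20 (mod 13).
    Reduce coefficients mod 13: 6·t ≡ 6 (mod 13).
    The inverse of 6 mod 13 is 11 (since 6·11 = 66 = 5·13 + 1), so t ≡ 11·6 = 66 ≡ 1 (mod 13).
    Then x = 26 + 45·1 = 71, valid modulo lcm(45, 13) = 585: x ≡ 71 (mod 585).
  Combine with x ≡ 2 (mod 4); new modulus lcm = 2340.
    Write x = 71 + 585·t and substitute into x ≡ 2 (mod 4): 585·t ≡ 2 − 71 = -69 (mod 4).
    Reduce coefficients mod 4: 1·t ≡ 3 (mod 4).
    So t ≡ 3 (mod 4).
    Then x = 71 + 585·3 = 1826, valid modulo lcm(585, 4) = 2340: x ≡ 1826 (mod 2340).
Verify against each original: 1826 mod 5 = 1, 1826 mod 9 = 8, 1826 mod 13 = 6, 1826 mod 4 = 2.

x ≡ 1826 (mod 2340).


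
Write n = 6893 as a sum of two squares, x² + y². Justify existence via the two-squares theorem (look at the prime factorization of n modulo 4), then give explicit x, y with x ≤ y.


Step 1: Factor n = 6893 = 61 · 113.
Step 2: Check the mod-4 condition on each prime factor: 61 ≡ 1 (mod 4), exponent 1; 113 ≡ 1 (mod 4), exponent 1.
All primes ≡ 3 (mod 4) appear to even exponent (or don't appear), so by the two-squares theorem n IS expressible as a sum of two squares.
Step 3: Build a representation. Here n = 61 · 113 is a product of primes ≡ 1 (mod 4). Each prime p ≡ 1 (mod 4) is itself a sum of two squares; find a² by testing p − a² for a perfect square:
  61: 61 − 1² = 60, 61 − 2² = 57, 61 − 3² = 52, 61 − 4² = 45, 61 − 5² = 36 = 6² ⇒ 61 = 5² + 6².
  113: 113 − 1² = 112, 113 − 2² = 109, 113 − 3² = 104, 113 − 4² = 97, 113 − 5² = 88, 113 − 6² = 77, 113 − 7² = 64 = 8² ⇒ 113 = 7² + 8².
  Combine using the Brahmagupta–Fibonacci identity (a² + b²)(c² + d²) = (ac − bd)² + (ad + bc)² = (ac + bd)² + (ad − bc)²:
  61 · 113 = 6893: from (5² + 6²)(7² + 8²), take (5·7 − 6·8, 5·8 + 6·7) = (35 − 48, 40 + 42) = (-13, 82); dropping signs (only squares matter) gives (13, 82); check 13² + 82² = 169 + 6724 = 6893 ✓.
Step 4: Order so x ≤ y and verify: 13² + 82² = 169 + 6724 = 6893 = n. ✓

n = 6893 = 13² + 82² (one valid representation with x ≤ y).


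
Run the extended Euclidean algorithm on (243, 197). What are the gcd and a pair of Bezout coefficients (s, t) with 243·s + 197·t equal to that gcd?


Euclidean algorithm on (243, 197) — divide until remainder is 0:
  243 = 1 · 197 + 46
  197 = 4 · 46 + 13
  46 = 3 · 13 + 7
  13 = 1 · 7 + 6
  7 = 1 · 6 + 1
  6 = 6 · 1 + 0
gcd(243, 197) = 1.
Track Bezout coefficients alongside the remainders: start with r₀ = 243 = a·1 + b·0 (s = 1, t = 0) and r₁ = 197 = a·0 + b·1 (s = 0, t = 1); each new remainder r_{k+1} = r_{k-1} − q_k·r_k inherits s_{k+1} = s_{k-1} − q_k·s_k, t_{k+1} = t_{k-1} − q_k·t_k, so r_k = a·s_k + b·t_k at every step:
  q = 1: r = 46, s = 1 − 1·0 = 1, t = 0 − 1·1 = -1  (check: 243·1 + 197·(-1) = 46)
  q = 4: r = 13, s = 0 − 4·1 = -4, t = 1 − 4·(-1) = 5  (check: 243·(-4) + 197·5 = 13)
  q = 3: r = 7, s = 1 − 3·(-4) = 13, t = -1 − 3·5 = -16  (check: 243·13 + 197·(-16) = 7)
  q = 1: r = 6, s = -4 − 1·13 = -17, t = 5 − 1·(-16) = 21  (check: 243·(-17) + 197·21 = 6)
  q = 1: r = 1, s = 13 − 1·(-17) = 30, t = -16 − 1·21 = -37  (check: 243·30 + 197·(-37) = 1)
The row with r = 1 (the gcd) gives the Bezout coefficients s = 30, t = -37.
Result: 243 · (30) + 197 · (-37) = 1.

gcd(243, 197) = 1; s = 30, t = -37 (check: 243·30 + 197·(-37) = 1).


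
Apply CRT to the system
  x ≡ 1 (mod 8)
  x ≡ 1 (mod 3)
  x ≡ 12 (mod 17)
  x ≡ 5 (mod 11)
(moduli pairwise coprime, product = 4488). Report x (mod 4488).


Product of moduli M = 8 · 3 · 17 · 11 = 4488.
Merge one congruence at a time:
  Start: x ≡ 1 (mod 8).
  Combine with x ≡ 1 (mod 3); new modulus lcm = 24.
    Write x = 1 + 8·t and substitute into x ≡ 1 (mod 3): 8·t ≡ 1 − 1 = 0 (mod 3).
    Reduce coefficients mod 3: 2·t ≡ 0 (mod 3).
    The inverse of 2 mod 3 is 2 (since 2·2 = 4 = 1·3 + 1), so t ≡ 2·0 = 0 ≡ 0 (mod 3).
    Then x = 1 + 8·0 = 1, valid modulo lcm(8, 3) = 24: x ≡ 1 (mod 24).
  Combine with x ≡ 12 (mod 17); new modulus lcm = 408.
    Write x = 1 + 24·t and substitute into x ≡ 12 (mod 17): 24·t ≡ 12 − 1 = 11 (mod 17).
    Reduce coefficients mod 17: 7·t ≡ 11 (mod 17).
    The inverse of 7 mod 17 is 5 (since 7·5 = 35 = 2·17 + 1), so t ≡ 5·11 = 55 ≡ 4 (mod 17).
    Then x = 1 + 24·4 = 97, valid modulo lcm(24, 17) = 408: x ≡ 97 (mod 408).
  Combine with x ≡ 5 (mod 11); new modulus lcm = 4488.
    Write x = 97 + 408·t and substitute into x ≡ 5 (mod 11): 408·t ≡ 5 − 97 = -92 (mod 11).
    Reduce coefficients mod 11: 1·t ≡ 7 (mod 11).
    So t ≡ 7 (mod 11).
    Then x = 97 + 408·7 = 2953, valid modulo lcm(408, 11) = 4488: x ≡ 2953 (mod 4488).
Verify against each original: 2953 mod 8 = 1, 2953 mod 3 = 1, 2953 mod 17 = 12, 2953 mod 11 = 5.

x ≡ 2953 (mod 4488).


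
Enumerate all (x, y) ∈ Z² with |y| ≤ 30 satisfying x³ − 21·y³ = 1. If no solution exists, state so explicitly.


The equation is x³ - 21y³ = 1. For fixed y, x³ = 21·y³ + 1, so a solution requires the RHS to be a perfect cube.
Strategy: iterate y from -30 to 30, compute RHS = 21·y³ + 1, and check whether it is a (positive or negative) perfect cube.
Check small values of y:
  y = 0: RHS = 1 = (1)³ ⇒ x = 1 works.
  y = 1: RHS = 22 is not a perfect cube.
  y = -1: RHS = -20 is not a perfect cube.
  y = 2: RHS = 169 is not a perfect cube.
  y = -2: RHS = -167 is not a perfect cube.
  y = 3: RHS = 568 is not a perfect cube.
  y = -3: RHS = -566 is not a perfect cube.
Continuing the search up to |y| = 30 finds no further solutions beyond those listed.
Collected solutions: (1, 0).

Solutions (with |y| ≤ 30): (1, 0).


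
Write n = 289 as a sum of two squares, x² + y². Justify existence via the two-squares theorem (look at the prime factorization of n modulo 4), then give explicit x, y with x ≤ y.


Step 1: Factor n = 289 = 17^2.
Step 2: Check the mod-4 condition on each prime factor: 17 ≡ 1 (mod 4), exponent 2.
All primes ≡ 3 (mod 4) appear to even exponent (or don't appear), so by the two-squares theorem n IS expressible as a sum of two squares.
Step 3: Build a representation. Here n = 17 · 17 is a product of primes ≡ 1 (mod 4). Each prime p ≡ 1 (mod 4) is itself a sum of two squares; find a² by testing p − a² for a perfect square:
  17: 17 − 1² = 16 = 4² ⇒ 17 = 1² + 4².
  Combine using the Brahmagupta–Fibonacci identity (a² + b²)(c² + d²) = (ac − bd)² + (ad + bc)² = (ac + bd)² + (ad − bc)²:
  17 · 17 = 289: from (1² + 4²)(1² + 4²), take (1·1 − 4·4, 1·4 + 4·1) = (1 − 16, 4 + 4) = (-15, 8); dropping signs (only squares matter) gives (15, 8); check 15² + 8² = 225 + 64 = 289 ✓.
Step 4: Order so x ≤ y and verify: 8² + 15² = 64 + 225 = 289 = n. ✓

n = 289 = 8² + 15² (one valid representation with x ≤ y).


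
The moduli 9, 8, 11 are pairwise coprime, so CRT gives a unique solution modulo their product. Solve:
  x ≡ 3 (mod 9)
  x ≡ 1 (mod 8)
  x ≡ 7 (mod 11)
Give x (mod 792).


Moduli 9, 8, 11 are pairwise coprime; by CRT there is a unique solution modulo M = 9 · 8 · 11 = 792.
Solve pairwise, accumulating the modulus:
  Start with x ≡ 3 (mod 9).
  Combine with x ≡ 1 (mod 8): since gcd(9, 8) = 1, we get a unique residue mod 72.
    Write x = 3 + 9·t and substitute into x ≡ 1 (mod 8): 9·t ≡ 1 − 3 = -2 (mod 8).
    Reduce coefficients mod 8: 1·t ≡ 6 (mod 8).
    So t ≡ 6 (mod 8).
    Then x = 3 + 9·6 = 57, valid modulo lcm(9, 8) = 72: x ≡ 57 (mod 72).
  Combine with x ≡ 7 (mod 11): since gcd(72, 11) = 1, we get a unique residue mod 792.
    Write x = 57 + 72·t and substitute into x ≡ 7 (mod 11): 72·t ≡ 7 − 57 = -50 (mod 11).
    Reduce coefficients mod 11: 6·t ≡ 5 (mod 11).
    The inverse of 6 mod 11 is 2 (since 6·2 = 12 = 1·11 + 1), so t ≡ 2·5 = 10 ≡ 10 (mod 11).
    Then x = 57 + 72·10 = 777, valid modulo lcm(72, 11) = 792: x ≡ 777 (mod 792).
Verify: 777 mod 9 = 3 ✓, 777 mod 8 = 1 ✓, 777 mod 11 = 7 ✓.

x ≡ 777 (mod 792).


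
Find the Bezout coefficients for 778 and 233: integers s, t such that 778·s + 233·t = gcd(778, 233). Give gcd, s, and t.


Euclidean algorithm on (778, 233) — divide until remainder is 0:
  778 = 3 · 233 + 79
  233 = 2 · 79 + 75
  79 = 1 · 75 + 4
  75 = 18 · 4 + 3
  4 = 1 · 3 + 1
  3 = 3 · 1 + 0
gcd(778, 233) = 1.
Track Bezout coefficients alongside the remainders: start with r₀ = 778 = a·1 + b·0 (s = 1, t = 0) and r₁ = 233 = a·0 + b·1 (s = 0, t = 1); each new remainder r_{k+1} = r_{k-1} − q_k·r_k inherits s_{k+1} = s_{k-1} − q_k·s_k, t_{k+1} = t_{k-1} − q_k·t_k, so r_k = a·s_k + b·t_k at every step:
  q = 3: r = 79, s = 1 − 3·0 = 1, t = 0 − 3·1 = -3  (check: 778·1 + 233·(-3) = 79)
  q = 2: r = 75, s = 0 − 2·1 = -2, t = 1 − 2·(-3) = 7  (check: 778·(-2) + 233·7 = 75)
  q = 1: r = 4, s = 1 − 1·(-2) = 3, t = -3 − 1·7 = -10  (check: 778·3 + 233·(-10) = 4)
  q = 18: r = 3, s = -2 − 18·3 = -56, t = 7 − 18·(-10) = 187  (check: 778·(-56) + 233·187 = 3)
  q = 1: r = 1, s = 3 − 1·(-56) = 59, t = -10 − 1·187 = -197  (check: 778·59 + 233·(-197) = 1)
The row with r = 1 (the gcd) gives the Bezout coefficients s = 59, t = -197.
Result: 778 · (59) + 233 · (-197) = 1.

gcd(778, 233) = 1; s = 59, t = -197 (check: 778·59 + 233·(-197) = 1).


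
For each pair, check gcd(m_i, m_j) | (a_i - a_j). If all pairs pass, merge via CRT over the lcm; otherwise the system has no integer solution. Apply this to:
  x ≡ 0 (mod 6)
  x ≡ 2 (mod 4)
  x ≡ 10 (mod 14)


Moduli 6, 4, 14 are not pairwise coprime, so CRT works modulo lcm(m_i) when all pairwise compatibility conditions hold.
Pairwise compatibility: gcd(m_i, m_j) must divide a_i - a_j for every pair.
Merge one congruence at a time:
  Start: x ≡ 0 (mod 6).
  Combine with x ≡ 2 (mod 4): gcd(6, 4) = 2; 2 - 0 = 2, which IS divisible by 2, so compatible.
    Write x = 0 + 6·t and substitute into x ≡ 2 (mod 4): 6·t ≡ 2 − 0 = 2 (mod 4).
    Divide the congruence (and modulus) by g = 2: 3·t ≡ 1 (mod 2).
    Reduce coefficients mod 2: 1·t ≡ 1 (mod 2).
    So t ≡ 1 (mod 2).
    Then x = 0 + 6·1 = 6, valid modulo lcm(6, 4) = 12: x ≡ 6 (mod 12).
  Combine with x ≡ 10 (mod 14): gcd(12, 14) = 2; 10 - 6 = 4, which IS divisible by 2, so compatible.
    Write x = 6 + 12·t and substitute into x ≡ 10 (mod 14): 12·t ≡ 10 − 6 = 4 (mod 14).
    Divide the congruence (and modulus) by g = 2: 6·t ≡ 2 (mod 7).
    The inverse of 6 mod 7 is 6 (since 6·6 = 36 = 5·7 + 1), so t ≡ 6·2 = 12 ≡ 5 (mod 7).
    Then x = 6 + 12·5 = 66, valid modulo lcm(12, 14) = 84: x ≡ 66 (mod 84).
Verify: 66 mod 6 = 0, 66 mod 4 = 2, 66 mod 14 = 10.

x ≡ 66 (mod 84).


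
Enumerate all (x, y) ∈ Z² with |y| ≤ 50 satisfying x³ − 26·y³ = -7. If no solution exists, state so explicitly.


The equation is x³ - 26y³ = -7. For fixed y, x³ = 26·y³ − 7, so a solution requires the RHS to be a perfect cube.
Strategy: iterate y from -50 to 50, compute RHS = 26·y³ − 7, and check whether it is a (positive or negative) perfect cube.
Check small values of y:
  y = 0: RHS = -7 is not a perfect cube.
  y = 1: RHS = 19 is not a perfect cube.
  y = -1: RHS = -33 is not a perfect cube.
  y = 2: RHS = 201 is not a perfect cube.
  y = -2: RHS = -215 is not a perfect cube.
  y = 3: RHS = 695 is not a perfect cube.
  y = -3: RHS = -709 is not a perfect cube.
Continuing the search up to |y| = 50 finds no solutions either.
No (x, y) in the scanned range satisfies the equation.

No integer solutions with |y| ≤ 50.


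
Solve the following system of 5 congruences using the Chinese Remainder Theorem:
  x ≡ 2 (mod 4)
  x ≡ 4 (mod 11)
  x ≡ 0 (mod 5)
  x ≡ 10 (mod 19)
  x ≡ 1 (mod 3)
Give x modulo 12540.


Product of moduli M = 4 · 11 · 5 · 19 · 3 = 12540.
Merge one congruence at a time:
  Start: x ≡ 2 (mod 4).
  Combine with x ≡ 4 (mod 11); new modulus lcm = 44.
    Write x = 2 + 4·t and substitute into x ≡ 4 (mod 11): 4·t ≡ 4 − 2 = 2 (mod 11).
    The inverse of 4 mod 11 is 3 (since 4·3 = 12 = 1·11 + 1), so t ≡ 3·2 = 6 ≡ 6 (mod 11).
    Then x = 2 + 4·6 = 26, valid modulo lcm(4, 11) = 44: x ≡ 26 (mod 44).
  Combine with x ≡ 0 (mod 5); new modulus lcm = 220.
    Write x = 26 + 44·t and substitute into x ≡ 0 (mod 5): 44·t ≡ 0 − 26 = -26 (mod 5).
    Reduce coefficients mod 5: 4·t ≡ 4 (mod 5).
    The inverse of 4 mod 5 is 4 (since 4·4 = 16 = 3·5 + 1), so t ≡ 4·4 = 16 ≡ 1 (mod 5).
    Then x = 26 + 44·1 = 70, valid modulo lcm(44, 5) = 220: x ≡ 70 (mod 220).
  Combine with x ≡ 10 (mod 19); new modulus lcm = 4180.
    Write x = 70 + 220·t and substitute into x ≡ 10 (mod 19): 220·t ≡ 10 − 70 = -60 (mod 19).
    Reduce coefficients mod 19: 11·t ≡ 16 (mod 19).
    The inverse of 11 mod 19 is 7 (since 11·7 = 77 = 4·19 + 1), so t ≡ 7·16 = 112 ≡ 17 (mod 19).
    Then x = 70 + 220·17 = 3810, valid modulo lcm(220, 19) = 4180: x ≡ 3810 (mod 4180).
  Combine with x ≡ 1 (mod 3); new modulus lcm = 12540.
    Write x = 3810 + 4180·t and substitute into x ≡ 1 (mod 3): 4180·t ≡ 1 − 3810 = -3809 (mod 3).
    Reduce coefficients mod 3: 1·t ≡ 1 (mod 3).
    So t ≡ 1 (mod 3).
    Then x = 3810 + 4180·1 = 7990, valid modulo lcm(4180, 3) = 12540: x ≡ 7990 (mod 12540).
Verify against each original: 7990 mod 4 = 2, 7990 mod 11 = 4, 7990 mod 5 = 0, 7990 mod 19 = 10, 7990 mod 3 = 1.

x ≡ 7990 (mod 12540).


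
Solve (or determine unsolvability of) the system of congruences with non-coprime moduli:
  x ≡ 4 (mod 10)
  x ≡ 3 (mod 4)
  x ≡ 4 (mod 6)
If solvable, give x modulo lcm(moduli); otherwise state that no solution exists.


Moduli 10, 4, 6 are not pairwise coprime, so CRT works modulo lcm(m_i) when all pairwise compatibility conditions hold.
Pairwise compatibility: gcd(m_i, m_j) must divide a_i - a_j for every pair.
Merge one congruence at a time:
  Start: x ≡ 4 (mod 10).
  Combine with x ≡ 3 (mod 4): gcd(10, 4) = 2, and 3 - 4 = -1 is NOT divisible by 2.
    ⇒ system is inconsistent (no integer solution).

No solution (the system is inconsistent).


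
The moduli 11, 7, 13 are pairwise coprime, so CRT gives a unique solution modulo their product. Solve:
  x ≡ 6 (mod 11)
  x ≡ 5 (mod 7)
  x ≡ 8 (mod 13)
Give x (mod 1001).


Moduli 11, 7, 13 are pairwise coprime; by CRT there is a unique solution modulo M = 11 · 7 · 13 = 1001.
Solve pairwise, accumulating the modulus:
  Start with x ≡ 6 (mod 11).
  Combine with x ≡ 5 (mod 7): since gcd(11, 7) = 1, we get a unique residue mod 77.
    Write x = 6 + 11·t and substitute into x ≡ 5 (mod 7): 11·t ≡ 5 − 6 = -1 (mod 7).
    Reduce coefficients mod 7: 4·t ≡ 6 (mod 7).
    The inverse of 4 mod 7 is 2 (since 4·2 = 8 = 1·7 + 1), so t ≡ 2·6 = 12 ≡ 5 (mod 7).
    Then x = 6 + 11·5 = 61, valid modulo lcm(11, 7) = 77: x ≡ 61 (mod 77).
  Combine with x ≡ 8 (mod 13): since gcd(77, 13) = 1, we get a unique residue mod 1001.
    Write x = 61 + 77·t and substitute into x ≡ 8 (mod 13): 77·t ≡ 8 − 61 = -53 (mod 13).
    Reduce coefficients mod 13: 12·t ≡ 12 (mod 13).
    The inverse of 12 mod 13 is 12 (since 12·12 = 144 = 11·13 + 1), so t ≡ 12·12 = 144 ≡ 1 (mod 13).
    Then x = 61 + 77·1 = 138, valid modulo lcm(77, 13) = 1001: x ≡ 138 (mod 1001).
Verify: 138 mod 11 = 6 ✓, 138 mod 7 = 5 ✓, 138 mod 13 = 8 ✓.

x ≡ 138 (mod 1001).


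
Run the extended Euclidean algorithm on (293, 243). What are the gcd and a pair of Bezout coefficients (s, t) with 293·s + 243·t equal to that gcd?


Euclidean algorithm on (293, 243) — divide until remainder is 0:
  293 = 1 · 243 + 50
  243 = 4 · 50 + 43
  50 = 1 · 43 + 7
  43 = 6 · 7 + 1
  7 = 7 · 1 + 0
gcd(293, 243) = 1.
Track Bezout coefficients alongside the remainders: start with r₀ = 293 = a·1 + b·0 (s = 1, t = 0) and r₁ = 243 = a·0 + b·1 (s = 0, t = 1); each new remainder r_{k+1} = r_{k-1} − q_k·r_k inherits s_{k+1} = s_{k-1} − q_k·s_k, t_{k+1} = t_{k-1} − q_k·t_k, so r_k = a·s_k + b·t_k at every step:
  q = 1: r = 50, s = 1 − 1·0 = 1, t = 0 − 1·1 = -1  (check: 293·1 + 243·(-1) = 50)
  q = 4: r = 43, s = 0 − 4·1 = -4, t = 1 − 4·(-1) = 5  (check: 293·(-4) + 243·5 = 43)
  q = 1: r = 7, s = 1 − 1·(-4) = 5, t = -1 − 1·5 = -6  (check: 293·5 + 243·(-6) = 7)
  q = 6: r = 1, s = -4 − 6·5 = -34, t = 5 − 6·(-6) = 41  (check: 293·(-34) + 243·41 = 1)
The row with r = 1 (the gcd) gives the Bezout coefficients s = -34, t = 41.
Result: 293 · (-34) + 243 · (41) = 1.

gcd(293, 243) = 1; s = -34, t = 41 (check: 293·(-34) + 243·41 = 1).


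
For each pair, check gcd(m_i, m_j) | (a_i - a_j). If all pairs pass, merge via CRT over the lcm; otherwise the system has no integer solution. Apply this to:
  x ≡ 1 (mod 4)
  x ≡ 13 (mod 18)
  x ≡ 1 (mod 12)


Moduli 4, 18, 12 are not pairwise coprime, so CRT works modulo lcm(m_i) when all pairwise compatibility conditions hold.
Pairwise compatibility: gcd(m_i, m_j) must divide a_i - a_j for every pair.
Merge one congruence at a time:
  Start: x ≡ 1 (mod 4).
  Combine with x ≡ 13 (mod 18): gcd(4, 18) = 2; 13 - 1 = 12, which IS divisible by 2, so compatible.
    Write x = 1 + 4·t and substitute into x ≡ 13 (mod 18): 4·t ≡ 13 − 1 = 12 (mod 18).
    Divide the congruence (and modulus) by g = 2: 2·t ≡ 6 (mod 9).
    The inverse of 2 mod 9 is 5 (since 2·5 = 10 = 1·9 + 1), so t ≡ 5·6 = 30 ≡ 3 (mod 9).
    Then x = 1 + 4·3 = 13, valid modulo lcm(4, 18) = 36: x ≡ 13 (mod 36).
  Combine with x ≡ 1 (mod 12): gcd(36, 12) = 12; 1 - 13 = -12, which IS divisible by 12, so compatible.
    Write x = 13 + 36·t and substitute into x ≡ 1 (mod 12): 36·t ≡ 1 − 13 = -12 (mod 12).
    Divide the congruence (and modulus) by g = 12: 3·t ≡ -1 (mod 1).
    Modulo 1 every t works; take t = 0.
    Then x = 13 + 36·0 = 13, valid modulo lcm(36, 12) = 36: x ≡ 13 (mod 36).
Verify: 13 mod 4 = 1, 13 mod 18 = 13, 13 mod 12 = 1.

x ≡ 13 (mod 36).


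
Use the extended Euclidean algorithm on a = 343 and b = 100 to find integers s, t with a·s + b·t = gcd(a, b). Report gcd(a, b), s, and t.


Euclidean algorithm on (343, 100) — divide until remainder is 0:
  343 = 3 · 100 + 43
  100 = 2 · 43 + 14
  43 = 3 · 14 + 1
  14 = 14 · 1 + 0
gcd(343, 100) = 1.
Track Bezout coefficients alongside the remainders: start with r₀ = 343 = a·1 + b·0 (s = 1, t = 0) and r₁ = 100 = a·0 + b·1 (s = 0, t = 1); each new remainder r_{k+1} = r_{k-1} − q_k·r_k inherits s_{k+1} = s_{k-1} − q_k·s_k, t_{k+1} = t_{k-1} − q_k·t_k, so r_k = a·s_k + b·t_k at every step:
  q = 3: r = 43, s = 1 − 3·0 = 1, t = 0 − 3·1 = -3  (check: 343·1 + 100·(-3) = 43)
  q = 2: r = 14, s = 0 − 2·1 = -2, t = 1 − 2·(-3) = 7  (check: 343·(-2) + 100·7 = 14)
  q = 3: r = 1, s = 1 − 3·(-2) = 7, t = -3 − 3·7 = -24  (check: 343·7 + 100·(-24) = 1)
The row with r = 1 (the gcd) gives the Bezout coefficients s = 7, t = -24.
Result: 343 · (7) + 100 · (-24) = 1.

gcd(343, 100) = 1; s = 7, t = -24 (check: 343·7 + 100·(-24) = 1).


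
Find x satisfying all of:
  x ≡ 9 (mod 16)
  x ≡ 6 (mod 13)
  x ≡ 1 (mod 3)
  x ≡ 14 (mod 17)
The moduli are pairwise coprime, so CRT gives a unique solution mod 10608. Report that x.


Product of moduli M = 16 · 13 · 3 · 17 = 10608.
Merge one congruence at a time:
  Start: x ≡ 9 (mod 16).
  Combine with x ≡ 6 (mod 13); new modulus lcm = 208.
    Write x = 9 + 16·t and substitute into x ≡ 6 (mod 13): 16·t ≡ 6 − 9 = -3 (mod 13).
    Reduce coefficients mod 13: 3·t ≡ 10 (mod 13).
    The inverse of 3 mod 13 is 9 (since 3·9 = 27 = 2·13 + 1), so t ≡ 9·10 = 90 ≡ 12 (mod 13).
    Then x = 9 + 16·12 = 201, valid modulo lcm(16, 13) = 208: x ≡ 201 (mod 208).
  Combine with x ≡ 1 (mod 3); new modulus lcm = 624.
    Write x = 201 + 208·t and substitute into x ≡ 1 (mod 3): 208·t ≡ 1 − 201 = -200 (mod 3).
    Reduce coefficients mod 3: 1·t ≡ 1 (mod 3).
    So t ≡ 1 (mod 3).
    Then x = 201 + 208·1 = 409, valid modulo lcm(208, 3) = 624: x ≡ 409 (mod 624).
  Combine with x ≡ 14 (mod 17); new modulus lcm = 10608.
    Write x = 409 + 624·t and substitute into x ≡ 14 (mod 17): 624·t ≡ 14 − 409 = -395 (mod 17).
    Reduce coefficients mod 17: 12·t ≡ 13 (mod 17).
    The inverse of 12 mod 17 is 10 (since 12·10 = 120 = 7·17 + 1), so t ≡ 10·13 = 130 ≡ 11 (mod 17).
    Then x = 409 + 624·11 = 7273, valid modulo lcm(624, 17) = 10608: x ≡ 7273 (mod 10608).
Verify against each original: 7273 mod 16 = 9, 7273 mod 13 = 6, 7273 mod 3 = 1, 7273 mod 17 = 14.

x ≡ 7273 (mod 10608).


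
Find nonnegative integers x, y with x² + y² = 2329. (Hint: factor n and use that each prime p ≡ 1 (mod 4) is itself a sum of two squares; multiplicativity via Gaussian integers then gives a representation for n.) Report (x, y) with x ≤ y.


Step 1: Factor n = 2329 = 17 · 137.
Step 2: Check the mod-4 condition on each prime factor: 17 ≡ 1 (mod 4), exponent 1; 137 ≡ 1 (mod 4), exponent 1.
All primes ≡ 3 (mod 4) appear to even exponent (or don't appear), so by the two-squares theorem n IS expressible as a sum of two squares.
Step 3: Build a representation. Here n = 17 · 137 is a product of primes ≡ 1 (mod 4). Each prime p ≡ 1 (mod 4) is itself a sum of two squares; find a² by testing p − a² for a perfect square:
  17: 17 − 1² = 16 = 4² ⇒ 17 = 1² + 4².
  137: 137 − 1² = 136, 137 − 2² = 133, 137 − 3² = 128, 137 − 4² = 121 = 11² ⇒ 137 = 4² + 11².
  Combine using the Brahmagupta–Fibonacci identity (a² + b²)(c² + d²) = (ac − bd)² + (ad + bc)² = (ac + bd)² + (ad − bc)²:
  17 · 137 = 2329: from (1² + 4²)(4² + 11²), take (1·4 − 4·11, 1·11 + 4·4) = (4 − 44, 11 + 16) = (-40, 27); dropping signs (only squares matter) gives (40, 27); check 40² + 27² = 1600 + 729 = 2329 ✓.
Step 4: Order so x ≤ y and verify: 27² + 40² = 729 + 1600 = 2329 = n. ✓

n = 2329 = 27² + 40² (one valid representation with x ≤ y).


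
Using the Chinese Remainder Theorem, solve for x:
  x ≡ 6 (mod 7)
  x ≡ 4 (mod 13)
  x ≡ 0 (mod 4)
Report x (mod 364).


Moduli 7, 13, 4 are pairwise coprime; by CRT there is a unique solution modulo M = 7 · 13 · 4 = 364.
Solve pairwise, accumulating the modulus:
  Start with x ≡ 6 (mod 7).
  Combine with x ≡ 4 (mod 13): since gcd(7, 13) = 1, we get a unique residue mod 91.
    Write x = 6 + 7·t and substitute into x ≡ 4 (mod 13): 7·t ≡ 4 − 6 = -2 (mod 13).
    Reduce coefficients mod 13: 7·t ≡ 11 (mod 13).
    The inverse of 7 mod 13 is 2 (since 7·2 = 14 = 1·13 + 1), so t ≡ 2·11 = 22 ≡ 9 (mod 13).
    Then x = 6 + 7·9 = 69, valid modulo lcm(7, 13) = 91: x ≡ 69 (mod 91).
  Combine with x ≡ 0 (mod 4): since gcd(91, 4) = 1, we get a unique residue mod 364.
    Write x = 69 + 91·t and substitute into x ≡ 0 (mod 4): 91·t ≡ 0 − 69 = -69 (mod 4).
    Reduce coefficients mod 4: 3·t ≡ 3 (mod 4).
    The inverse of 3 mod 4 is 3 (since 3·3 = 9 = 2·4 + 1), so t ≡ 3·3 = 9 ≡ 1 (mod 4).
    Then x = 69 + 91·1 = 160, valid modulo lcm(91, 4) = 364: x ≡ 160 (mod 364).
Verify: 160 mod 7 = 6 ✓, 160 mod 13 = 4 ✓, 160 mod 4 = 0 ✓.

x ≡ 160 (mod 364).


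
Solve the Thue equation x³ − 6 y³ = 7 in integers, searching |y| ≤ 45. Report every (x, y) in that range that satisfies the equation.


The equation is x³ - 6y³ = 7. For fixed y, x³ = 6·y³ + 7, so a solution requires the RHS to be a perfect cube.
Strategy: iterate y from -45 to 45, compute RHS = 6·y³ + 7, and check whether it is a (positive or negative) perfect cube.
Check small values of y:
  y = 0: RHS = 7 is not a perfect cube.
  y = 1: RHS = 13 is not a perfect cube.
  y = -1: RHS = 1 = (1)³ ⇒ x = 1 works.
  y = 2: RHS = 55 is not a perfect cube.
  y = -2: RHS = -41 is not a perfect cube.
  y = 3: RHS = 169 is not a perfect cube.
  y = -3: RHS = -155 is not a perfect cube.
Continuing the search up to |y| = 45 finds no further solutions beyond those listed.
Collected solutions: (1, -1).

Solutions (with |y| ≤ 45): (1, -1).


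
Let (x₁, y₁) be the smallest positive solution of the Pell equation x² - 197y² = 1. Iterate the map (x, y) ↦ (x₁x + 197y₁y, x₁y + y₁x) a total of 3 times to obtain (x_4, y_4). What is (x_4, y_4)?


Step 1: Find the fundamental solution (x₁, y₁) of x² - 197y² = 1.
  Expand √197 as a continued fraction. a₀ = ⌊√197⌋ = 14; iterate m_{k+1} = d_k·a_k − m_k, d_{k+1} = (197 − m_{k+1}²)/d_k, a_{k+1} = ⌊(a₀ + m_{k+1})/d_{k+1}⌋ (starting m₀ = 0, d₀ = 1), with convergents p_k = a_k·p_{k-1} + p_{k-2}, q_k = a_k·q_{k-1} + q_{k-2} (p₋₁ = 1, q₋₁ = 0):
  k = 0: a₀ = 14; p₀/q₀ = 14/1; p₀² − 197·q₀² = 196 − 197 = -1.
  k = 1: m = 14, d = 1, a = ⌊(14 + 14)/1⌋ = 28; p/q = (28·14 + 1)/(28·1 + 0) = 393/28; p² − 197·q² = 154449 − 154448 = 1.
  The first convergent with p² − 197·q² = 1 gives the fundamental solution (x₁, y₁) = (393, 28).
Step 2: Apply the recurrence (x_{n+1}, y_{n+1}) = (x₁x_n + 197y₁y_n, x₁y_n + y₁x_n) repeatedly.
  From (x_1, y_1) = (393, 28): x_2 = 393·393 + 197·28·28 = 308897; y_2 = 393·28 + 28·393 = 22008.
  From (x_2, y_2) = (308897, 22008): x_3 = 393·308897 + 197·28·22008 = 242792649; y_3 = 393·22008 + 28·308897 = 17298260.
  From (x_3, y_3) = (242792649, 17298260): x_4 = 393·242792649 + 197·28·17298260 = 190834713217; y_4 = 393·17298260 + 28·242792649 = 13596410352.
Step 3: Verify x_4² - 197·y_4² = 36417887768614634489089 - 36417887768614634489088 = 1 (should be 1). ✓

(x_1, y_1) = (393, 28); (x_4, y_4) = (190834713217, 13596410352).


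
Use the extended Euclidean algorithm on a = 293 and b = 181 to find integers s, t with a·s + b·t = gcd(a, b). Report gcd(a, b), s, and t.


Euclidean algorithm on (293, 181) — divide until remainder is 0:
  293 = 1 · 181 + 112
  181 = 1 · 112 + 69
  112 = 1 · 69 + 43
  69 = 1 · 43 + 26
  43 = 1 · 26 + 17
  26 = 1 · 17 + 9
  17 = 1 · 9 + 8
  9 = 1 · 8 + 1
  8 = 8 · 1 + 0
gcd(293, 181) = 1.
Track Bezout coefficients alongside the remainders: start with r₀ = 293 = a·1 + b·0 (s = 1, t = 0) and r₁ = 181 = a·0 + b·1 (s = 0, t = 1); each new remainder r_{k+1} = r_{k-1} − q_k·r_k inherits s_{k+1} = s_{k-1} − q_k·s_k, t_{k+1} = t_{k-1} − q_k·t_k, so r_k = a·s_k + b·t_k at every step:
  q = 1: r = 112, s = 1 − 1·0 = 1, t = 0 − 1·1 = -1  (check: 293·1 + 181·(-1) = 112)
  q = 1: r = 69, s = 0 − 1·1 = -1, t = 1 − 1·(-1) = 2  (check: 293·(-1) + 181·2 = 69)
  q = 1: r = 43, s = 1 − 1·(-1) = 2, t = -1 − 1·2 = -3  (check: 293·2 + 181·(-3) = 43)
  q = 1: r = 26, s = -1 − 1·2 = -3, t = 2 − 1·(-3) = 5  (check: 293·(-3) + 181·5 = 26)
  q = 1: r = 17, s = 2 − 1·(-3) = 5, t = -3 − 1·5 = -8  (check: 293·5 + 181·(-8) = 17)
  q = 1: r = 9, s = -3 − 1·5 = -8, t = 5 − 1·(-8) = 13  (check: 293·(-8) + 181·13 = 9)
  q = 1: r = 8, s = 5 − 1·(-8) = 13, t = -8 − 1·13 = -21  (check: 293·13 + 181·(-21) = 8)
  q = 1: r = 1, s = -8 − 1·13 = -21, t = 13 − 1·(-21) = 34  (check: 293·(-21) + 181·34 = 1)
The row with r = 1 (the gcd) gives the Bezout coefficients s = -21, t = 34.
Result: 293 · (-21) + 181 · (34) = 1.

gcd(293, 181) = 1; s = -21, t = 34 (check: 293·(-21) + 181·34 = 1).


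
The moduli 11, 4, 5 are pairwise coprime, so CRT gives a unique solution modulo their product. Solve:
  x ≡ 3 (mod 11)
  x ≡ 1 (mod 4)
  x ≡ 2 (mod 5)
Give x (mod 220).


Moduli 11, 4, 5 are pairwise coprime; by CRT there is a unique solution modulo M = 11 · 4 · 5 = 220.
Solve pairwise, accumulating the modulus:
  Start with x ≡ 3 (mod 11).
  Combine with x ≡ 1 (mod 4): since gcd(11, 4) = 1, we get a unique residue mod 44.
    Write x = 3 + 11·t and substitute into x ≡ 1 (mod 4): 11·t ≡ 1 − 3 = -2 (mod 4).
    Reduce coefficients mod 4: 3·t ≡ 2 (mod 4).
    The inverse of 3 mod 4 is 3 (since 3·3 = 9 = 2·4 + 1), so t ≡ 3·2 = 6 ≡ 2 (mod 4).
    Then x = 3 + 11·2 = 25, valid modulo lcm(11, 4) = 44: x ≡ 25 (mod 44).
  Combine with x ≡ 2 (mod 5): since gcd(44, 5) = 1, we get a unique residue mod 220.
    Write x = 25 + 44·t and substitute into x ≡ 2 (mod 5): 44·t ≡ 2 − 25 = -23 (mod 5).
    Reduce coefficients mod 5: 4·t ≡ 2 (mod 5).
    The inverse of 4 mod 5 is 4 (since 4·4 = 16 = 3·5 + 1), so t ≡ 4·2 = 8 ≡ 3 (mod 5).
    Then x = 25 + 44·3 = 157, valid modulo lcm(44, 5) = 220: x ≡ 157 (mod 220).
Verify: 157 mod 11 = 3 ✓, 157 mod 4 = 1 ✓, 157 mod 5 = 2 ✓.

x ≡ 157 (mod 220).


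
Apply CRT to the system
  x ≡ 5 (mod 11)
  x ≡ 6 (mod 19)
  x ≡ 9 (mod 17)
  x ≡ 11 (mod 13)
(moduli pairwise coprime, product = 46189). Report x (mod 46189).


Product of moduli M = 11 · 19 · 17 · 13 = 46189.
Merge one congruence at a time:
  Start: x ≡ 5 (mod 11).
  Combine with x ≡ 6 (mod 19); new modulus lcm = 209.
    Write x = 5 + 11·t and substitute into x ≡ 6 (mod 19): 11·t ≡ 6 − 5 = 1 (mod 19).
    The inverse of 11 mod 19 is 7 (since 11·7 = 77 = 4·19 + 1), so t ≡ 7·1 = 7 ≡ 7 (mod 19).
    Then x = 5 + 11·7 = 82, valid modulo lcm(11, 19) = 209: x ≡ 82 (mod 209).
  Combine with x ≡ 9 (mod 17); new modulus lcm = 3553.
    Write x = 82 + 209·t and substitute into x ≡ 9 (mod 17): 209·t ≡ 9 − 82 = -73 (mod 17).
    Reduce coefficients mod 17: 5·t ≡ 12 (mod 17).
    The inverse of 5 mod 17 is 7 (since 5·7 = 35 = 2·17 + 1), so t ≡ 7·12 = 84 ≡ 16 (mod 17).
    Then x = 82 + 209·16 = 3426, valid modulo lcm(209, 17) = 3553: x ≡ 3426 (mod 3553).
  Combine with x ≡ 11 (mod 13); new modulus lcm = 46189.
    Write x = 3426 + 3553·t and substitute into x ≡ 11 (mod 13): 3553·t ≡ 11 − 3426 = -3415 (mod 13).
    Reduce coefficients mod 13: 4·t ≡ 4 (mod 13).
    The inverse of 4 mod 13 is 10 (since 4·10 = 40 = 3·13 + 1), so t ≡ 10·4 = 40 ≡ 1 (mod 13).
    Then x = 3426 + 3553·1 = 6979, valid modulo lcm(3553, 13) = 46189: x ≡ 6979 (mod 46189).
Verify against each original: 6979 mod 11 = 5, 6979 mod 19 = 6, 6979 mod 17 = 9, 6979 mod 13 = 11.

x ≡ 6979 (mod 46189).


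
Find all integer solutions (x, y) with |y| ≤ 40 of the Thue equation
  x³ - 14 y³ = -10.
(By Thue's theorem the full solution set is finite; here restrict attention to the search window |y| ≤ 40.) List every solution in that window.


The equation is x³ - 14y³ = -10. For fixed y, x³ = 14·y³ − 10, so a solution requires the RHS to be a perfect cube.
Strategy: iterate y from -40 to 40, compute RHS = 14·y³ − 10, and check whether it is a (positive or negative) perfect cube.
Check small values of y:
  y = 0: RHS = -10 is not a perfect cube.
  y = 1: RHS = 4 is not a perfect cube.
  y = -1: RHS = -24 is not a perfect cube.
  y = 2: RHS = 102 is not a perfect cube.
  y = -2: RHS = -122 is not a perfect cube.
  y = 3: RHS = 368 is not a perfect cube.
  y = -3: RHS = -388 is not a perfect cube.
Continuing the search up to |y| = 40 finds no solutions either.
No (x, y) in the scanned range satisfies the equation.

No integer solutions with |y| ≤ 40.


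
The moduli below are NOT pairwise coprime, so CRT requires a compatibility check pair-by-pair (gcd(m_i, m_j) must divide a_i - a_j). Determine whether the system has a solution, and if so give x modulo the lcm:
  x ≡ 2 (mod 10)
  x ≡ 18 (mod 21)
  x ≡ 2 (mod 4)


Moduli 10, 21, 4 are not pairwise coprime, so CRT works modulo lcm(m_i) when all pairwise compatibility conditions hold.
Pairwise compatibility: gcd(m_i, m_j) must divide a_i - a_j for every pair.
Merge one congruence at a time:
  Start: x ≡ 2 (mod 10).
  Combine with x ≡ 18 (mod 21): gcd(10, 21) = 1; 18 - 2 = 16, which IS divisible by 1, so compatible.
    Write x = 2 + 10·t and substitute into x ≡ 18 (mod 21): 10·t ≡ 18 − 2 = 16 (mod 21).
    The inverse of 10 mod 21 is 19 (since 10·19 = 190 = 9·21 + 1), so t ≡ 19·16 = 304 ≡ 10 (mod 21).
    Then x = 2 + 10·10 = 102, valid modulo lcm(10, 21) = 210: x ≡ 102 (mod 210).
  Combine with x ≡ 2 (mod 4): gcd(210, 4) = 2; 2 - 102 = -100, which IS divisible by 2, so compatible.
    Write x = 102 + 210·t and substitute into x ≡ 2 (mod 4): 210·t ≡ 2 − 102 = -100 (mod 4).
    Divide the congruence (and modulus) by g = 2: 105·t ≡ -50 (mod 2).
    Reduce coefficients mod 2: 1·t ≡ 0 (mod 2).
    So t ≡ 0 (mod 2).
    Then x = 102 + 210·0 = 102, valid modulo lcm(210, 4) = 420: x ≡ 102 (mod 420).
Verify: 102 mod 10 = 2, 102 mod 21 = 18, 102 mod 4 = 2.

x ≡ 102 (mod 420).


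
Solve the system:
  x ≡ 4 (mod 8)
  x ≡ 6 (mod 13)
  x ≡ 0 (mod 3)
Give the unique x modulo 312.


Moduli 8, 13, 3 are pairwise coprime; by CRT there is a unique solution modulo M = 8 · 13 · 3 = 312.
Solve pairwise, accumulating the modulus:
  Start with x ≡ 4 (mod 8).
  Combine with x ≡ 6 (mod 13): since gcd(8, 13) = 1, we get a unique residue mod 104.
    Write x = 4 + 8·t and substitute into x ≡ 6 (mod 13): 8·t ≡ 6 − 4 = 2 (mod 13).
    The inverse of 8 mod 13 is 5 (since 8·5 = 40 = 3·13 + 1), so t ≡ 5·2 = 10 ≡ 10 (mod 13).
    Then x = 4 + 8·10 = 84, valid modulo lcm(8, 13) = 104: x ≡ 84 (mod 104).
  Combine with x ≡ 0 (mod 3): since gcd(104, 3) = 1, we get a unique residue mod 312.
    Write x = 84 + 104·t and substitute into x ≡ 0 (mod 3): 104·t ≡ 0 − 84 = -84 (mod 3).
    Reduce coefficients mod 3: 2·t ≡ 0 (mod 3).
    The inverse of 2 mod 3 is 2 (since 2·2 = 4 = 1·3 + 1), so t ≡ 2·0 = 0 ≡ 0 (mod 3).
    Then x = 84 + 104·0 = 84, valid modulo lcm(104, 3) = 312: x ≡ 84 (mod 312).
Verify: 84 mod 8 = 4 ✓, 84 mod 13 = 6 ✓, 84 mod 3 = 0 ✓.

x ≡ 84 (mod 312).


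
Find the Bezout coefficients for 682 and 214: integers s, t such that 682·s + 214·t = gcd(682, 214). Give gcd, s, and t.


Euclidean algorithm on (682, 214) — divide until remainder is 0:
  682 = 3 · 214 + 40
  214 = 5 · 40 + 14
  40 = 2 · 14 + 12
  14 = 1 · 12 + 2
  12 = 6 · 2 + 0
gcd(682, 214) = 2.
Track Bezout coefficients alongside the remainders: start with r₀ = 682 = a·1 + b·0 (s = 1, t = 0) and r₁ = 214 = a·0 + b·1 (s = 0, t = 1); each new remainder r_{k+1} = r_{k-1} − q_k·r_k inherits s_{k+1} = s_{k-1} − q_k·s_k, t_{k+1} = t_{k-1} − q_k·t_k, so r_k = a·s_k + b·t_k at every step:
  q = 3: r = 40, s = 1 − 3·0 = 1, t = 0 − 3·1 = -3  (check: 682·1 + 214·(-3) = 40)
  q = 5: r = 14, s = 0 − 5·1 = -5, t = 1 − 5·(-3) = 16  (check: 682·(-5) + 214·16 = 14)
  q = 2: r = 12, s = 1 − 2·(-5) = 11, t = -3 − 2·16 = -35  (check: 682·11 + 214·(-35) = 12)
  q = 1: r = 2, s = -5 − 1·11 = -16, t = 16 − 1·(-35) = 51  (check: 682·(-16) + 214·51 = 2)
The row with r = 2 (the gcd) gives the Bezout coefficients s = -16, t = 51.
Result: 682 · (-16) + 214 · (51) = 2.

gcd(682, 214) = 2; s = -16, t = 51 (check: 682·(-16) + 214·51 = 2).
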